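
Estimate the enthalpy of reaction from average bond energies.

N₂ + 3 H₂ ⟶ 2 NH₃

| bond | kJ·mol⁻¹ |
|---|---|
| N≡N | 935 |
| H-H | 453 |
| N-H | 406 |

Bonds broken (reactants):
  H-H: 3 × 453 = 1359
  N≡N: 1 × 935 = 935
  Σ(broken) = 2294 kJ
Bonds formed (products):
  N-H: 6 × 406 = 2436
  Σ(formed) = 2436 kJ
ΔH = Σ(broken) − Σ(formed) = 2294 − 2436 = −142 kJ

ΔH ≈ −142 kJ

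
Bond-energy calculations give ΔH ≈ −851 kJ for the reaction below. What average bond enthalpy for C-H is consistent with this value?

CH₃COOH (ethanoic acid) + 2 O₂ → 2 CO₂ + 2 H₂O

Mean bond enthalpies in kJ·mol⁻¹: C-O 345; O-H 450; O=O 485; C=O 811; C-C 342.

Let D be the C-H bond energy.
Σ(broken) = 1×342 + 3×D + 1×345 + 1×811 + 1×450 + 2×485 = 2918 + 3D
Σ(formed) = 4×811 + 4×450 = 5044
ΔH = Σ(broken) − Σ(formed) = (2918 + 3D) − (5044) = −2126 + 3D
Setting this equal to −851 kJ gives 3D = 1275, so D = 425 kJ/mol.

D(C-H) ≈ 425 kJ/mol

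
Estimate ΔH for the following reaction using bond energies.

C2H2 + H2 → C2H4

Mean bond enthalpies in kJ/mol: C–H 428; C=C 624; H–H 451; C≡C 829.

Bonds broken (reactants):
  C≡C: 1 × 829 = 829
  C–H: 2 × 428 = 856
  H–H: 1 × 451 = 451
  Σ(broken) = 2136 kJ
Bonds formed (products):
  C–H: 4 × 428 = 1712
  C=C: 1 × 624 = 624
  Σ(formed) = 2336 kJ
ΔH = Σ(broken) − Σ(formed) = 2136 − 2336 = −200 kJ

ΔH ≈ −200 kJ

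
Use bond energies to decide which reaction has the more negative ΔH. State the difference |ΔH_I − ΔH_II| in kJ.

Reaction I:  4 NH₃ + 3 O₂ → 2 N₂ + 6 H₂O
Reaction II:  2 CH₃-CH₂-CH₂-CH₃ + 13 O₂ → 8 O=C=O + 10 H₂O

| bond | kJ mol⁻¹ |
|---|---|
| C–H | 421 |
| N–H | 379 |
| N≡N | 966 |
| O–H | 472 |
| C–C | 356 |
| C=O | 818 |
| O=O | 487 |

Reaction II, by 4054 kJ

Reaction I:
  Bonds broken (reactants):
    N–H: 12 × 379 = 4548
    O=O: 3 × 487 = 1461
    Σ(broken) = 6009 kJ
  Bonds formed (products):
    N≡N: 2 × 966 = 1932
    O–H: 12 × 472 = 5664
    Σ(formed) = 7596 kJ
  ΔH_I = 6009 − 7596 = −1587 kJ
Reaction II:
  Bonds broken (reactants):
    C–C: 6 × 356 = 2136
    C–H: 20 × 421 = 8420
    O=O: 13 × 487 = 6331
    Σ(broken) = 16887 kJ
  Bonds formed (products):
    C=O: 16 × 818 = 13088
    O–H: 20 × 472 = 9440
    Σ(formed) = 22528 kJ
  ΔH_II = 16887 − 22528 = −5641 kJ
ΔH_I − ΔH_II = +4054 kJ, so reaction II has the more negative ΔH; |ΔH_I − ΔH_II| = 4054 kJ.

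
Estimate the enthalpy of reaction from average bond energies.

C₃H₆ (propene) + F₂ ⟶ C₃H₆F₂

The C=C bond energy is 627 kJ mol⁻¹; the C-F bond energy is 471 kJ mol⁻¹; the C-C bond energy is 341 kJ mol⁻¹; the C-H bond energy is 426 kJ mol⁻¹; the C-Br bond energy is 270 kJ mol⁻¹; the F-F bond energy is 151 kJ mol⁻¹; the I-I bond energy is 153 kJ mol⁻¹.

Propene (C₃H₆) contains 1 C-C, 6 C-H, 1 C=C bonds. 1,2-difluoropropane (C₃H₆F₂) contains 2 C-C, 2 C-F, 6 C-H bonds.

Bonds broken (reactants):
  C-C: 1 × 341 = 341
  C-H: 6 × 426 = 2556
  C=C: 1 × 627 = 627
  F-F: 1 × 151 = 151
  Σ(broken) = 3675 kJ
Bonds formed (products):
  C-C: 2 × 341 = 682
  C-F: 2 × 471 = 942
  C-H: 6 × 426 = 2556
  Σ(formed) = 4180 kJ
ΔH = Σ(broken) − Σ(formed) = 3675 − 4180 = −505 kJ

ΔH ≈ −505 kJ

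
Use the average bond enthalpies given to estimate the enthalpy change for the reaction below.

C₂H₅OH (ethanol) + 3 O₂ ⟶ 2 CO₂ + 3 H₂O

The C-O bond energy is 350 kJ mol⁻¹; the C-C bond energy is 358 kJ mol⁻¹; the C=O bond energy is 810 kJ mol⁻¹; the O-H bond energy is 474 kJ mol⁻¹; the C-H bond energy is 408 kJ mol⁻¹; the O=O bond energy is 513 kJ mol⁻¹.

ΔH ≈ −1323 kJ

Bonds broken (reactants):
  C-C: 1 × 358 = 358
  C-H: 5 × 408 = 2040
  C-O: 1 × 350 = 350
  O-H: 1 × 474 = 474
  O=O: 3 × 513 = 1539
  Σ(broken) = 4761 kJ
Bonds formed (products):
  C=O: 4 × 810 = 3240
  O-H: 6 × 474 = 2844
  Σ(formed) = 6084 kJ
ΔH = Σ(broken) − Σ(formed) = 4761 − 6084 = −1323 kJ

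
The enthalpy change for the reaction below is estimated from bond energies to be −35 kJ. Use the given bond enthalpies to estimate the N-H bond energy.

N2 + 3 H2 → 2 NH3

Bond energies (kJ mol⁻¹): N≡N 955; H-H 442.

D(N-H) ≈ 386 kJ/mol

Let D be the N-H bond energy.
Σ(broken) = 3×442 + 1×955 = 2281
Σ(formed) = 6×D = 6D
ΔH = Σ(broken) − Σ(formed) = (2281) − (6D) = +2281 − 6D
Setting this equal to −35 kJ gives 6D = 2316, so D = 386 kJ/mol.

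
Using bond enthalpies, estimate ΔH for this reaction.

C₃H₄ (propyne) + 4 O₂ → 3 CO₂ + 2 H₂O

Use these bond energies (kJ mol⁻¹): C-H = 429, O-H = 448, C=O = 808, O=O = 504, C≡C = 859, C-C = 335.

Bonds broken (reactants):
  C≡C: 1 × 859 = 859
  C-C: 1 × 335 = 335
  C-H: 4 × 429 = 1716
  O=O: 4 × 504 = 2016
  Σ(broken) = 4926 kJ
Bonds formed (products):
  C=O: 6 × 808 = 4848
  O-H: 4 × 448 = 1792
  Σ(formed) = 6640 kJ
ΔH = Σ(broken) − Σ(formed) = 4926 − 6640 = −1714 kJ

ΔH ≈ −1714 kJ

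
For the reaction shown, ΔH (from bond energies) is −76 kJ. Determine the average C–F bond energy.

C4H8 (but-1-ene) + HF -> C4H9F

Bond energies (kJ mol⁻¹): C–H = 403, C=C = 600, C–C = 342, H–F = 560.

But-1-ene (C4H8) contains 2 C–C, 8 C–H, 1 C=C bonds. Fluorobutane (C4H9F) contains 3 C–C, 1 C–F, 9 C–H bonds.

Let D be the C–F bond energy.
Σ(broken) = 2×342 + 8×403 + 1×600 + 1×560 = 5068
Σ(formed) = 3×342 + 1×D + 9×403 = 4653 + D
ΔH = Σ(broken) − Σ(formed) = (5068) − (4653 + D) = +415 − D
Setting this equal to −76 kJ gives D = 491 kJ/mol.

D(C–F) ≈ 491 kJ/mol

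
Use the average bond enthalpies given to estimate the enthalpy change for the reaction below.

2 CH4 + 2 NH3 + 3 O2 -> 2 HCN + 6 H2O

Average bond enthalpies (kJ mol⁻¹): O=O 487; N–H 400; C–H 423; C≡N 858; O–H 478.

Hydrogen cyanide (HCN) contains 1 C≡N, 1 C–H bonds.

ΔH ≈ −1053 kJ

Bonds broken (reactants):
  C–H: 8 × 423 = 3384
  N–H: 6 × 400 = 2400
  O=O: 3 × 487 = 1461
  Σ(broken) = 7245 kJ
Bonds formed (products):
  C≡N: 2 × 858 = 1716
  C–H: 2 × 423 = 846
  O–H: 12 × 478 = 5736
  Σ(formed) = 8298 kJ
ΔH = Σ(broken) − Σ(formed) = 7245 − 8298 = −1053 kJ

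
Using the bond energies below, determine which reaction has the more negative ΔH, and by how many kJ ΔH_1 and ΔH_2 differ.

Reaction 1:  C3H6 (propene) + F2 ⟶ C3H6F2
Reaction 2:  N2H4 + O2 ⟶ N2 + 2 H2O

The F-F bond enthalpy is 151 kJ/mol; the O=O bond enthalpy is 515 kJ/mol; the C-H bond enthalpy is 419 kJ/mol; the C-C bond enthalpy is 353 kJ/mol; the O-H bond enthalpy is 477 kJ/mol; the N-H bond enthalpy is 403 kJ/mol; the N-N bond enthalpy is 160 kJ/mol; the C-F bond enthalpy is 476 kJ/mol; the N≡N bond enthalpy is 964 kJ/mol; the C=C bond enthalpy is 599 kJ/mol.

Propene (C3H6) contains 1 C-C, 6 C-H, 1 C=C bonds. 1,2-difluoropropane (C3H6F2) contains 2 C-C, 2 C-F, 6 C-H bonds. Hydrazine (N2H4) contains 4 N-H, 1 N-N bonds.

Reaction 1:
  Bonds broken (reactants):
    C-C: 1 × 353 = 353
    C-H: 6 × 419 = 2514
    C=C: 1 × 599 = 599
    F-F: 1 × 151 = 151
    Σ(broken) = 3617 kJ
  Bonds formed (products):
    C-C: 2 × 353 = 706
    C-F: 2 × 476 = 952
    C-H: 6 × 419 = 2514
    Σ(formed) = 4172 kJ
  ΔH_1 = 3617 − 4172 = −555 kJ
Reaction 2:
  Bonds broken (reactants):
    N-H: 4 × 403 = 1612
    N-N: 1 × 160 = 160
    O=O: 1 × 515 = 515
    Σ(broken) = 2287 kJ
  Bonds formed (products):
    N≡N: 1 × 964 = 964
    O-H: 4 × 477 = 1908
    Σ(formed) = 2872 kJ
  ΔH_2 = 2287 − 2872 = −585 kJ
ΔH_1 − ΔH_2 = +30 kJ, so reaction 2 has the more negative ΔH; |ΔH_1 − ΔH_2| = 30 kJ.

Reaction 2, by 30 kJ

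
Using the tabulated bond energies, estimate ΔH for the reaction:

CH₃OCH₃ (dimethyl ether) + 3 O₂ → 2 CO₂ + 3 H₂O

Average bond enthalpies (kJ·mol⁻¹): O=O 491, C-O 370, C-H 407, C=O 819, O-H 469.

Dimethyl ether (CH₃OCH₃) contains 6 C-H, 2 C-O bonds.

ΔH ≈ −1435 kJ

Bonds broken (reactants):
  C-H: 6 × 407 = 2442
  C-O: 2 × 370 = 740
  O=O: 3 × 491 = 1473
  Σ(broken) = 4655 kJ
Bonds formed (products):
  C=O: 4 × 819 = 3276
  O-H: 6 × 469 = 2814
  Σ(formed) = 6090 kJ
ΔH = Σ(broken) − Σ(formed) = 4655 − 6090 = −1435 kJ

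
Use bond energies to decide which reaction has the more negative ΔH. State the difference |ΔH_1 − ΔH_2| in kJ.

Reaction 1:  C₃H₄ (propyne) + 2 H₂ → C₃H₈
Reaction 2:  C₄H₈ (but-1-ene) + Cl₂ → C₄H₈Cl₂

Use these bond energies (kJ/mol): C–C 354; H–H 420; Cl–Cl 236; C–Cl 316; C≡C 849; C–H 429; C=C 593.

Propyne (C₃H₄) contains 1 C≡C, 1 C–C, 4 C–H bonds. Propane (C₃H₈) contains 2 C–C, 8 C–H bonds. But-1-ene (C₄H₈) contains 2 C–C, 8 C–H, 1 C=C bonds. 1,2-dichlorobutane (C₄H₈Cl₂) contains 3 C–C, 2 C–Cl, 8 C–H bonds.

Reaction 1:
  Bonds broken (reactants):
    C≡C: 1 × 849 = 849
    C–C: 1 × 354 = 354
    C–H: 4 × 429 = 1716
    H–H: 2 × 420 = 840
    Σ(broken) = 3759 kJ
  Bonds formed (products):
    C–C: 2 × 354 = 708
    C–H: 8 × 429 = 3432
    Σ(formed) = 4140 kJ
  ΔH_1 = 3759 − 4140 = −381 kJ
Reaction 2:
  Bonds broken (reactants):
    C–C: 2 × 354 = 708
    C–H: 8 × 429 = 3432
    C=C: 1 × 593 = 593
    Cl–Cl: 1 × 236 = 236
    Σ(broken) = 4969 kJ
  Bonds formed (products):
    C–C: 3 × 354 = 1062
    C–Cl: 2 × 316 = 632
    C–H: 8 × 429 = 3432
    Σ(formed) = 5126 kJ
  ΔH_2 = 4969 − 5126 = −157 kJ
ΔH_1 − ΔH_2 = −224 kJ, so reaction 1 has the more negative ΔH; |ΔH_1 − ΔH_2| = 224 kJ.

Reaction 1, by 224 kJ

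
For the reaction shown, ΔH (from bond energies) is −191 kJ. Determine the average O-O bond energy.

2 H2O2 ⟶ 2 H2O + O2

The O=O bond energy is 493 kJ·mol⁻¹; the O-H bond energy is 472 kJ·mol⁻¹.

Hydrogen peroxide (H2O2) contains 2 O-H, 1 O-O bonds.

D(O-O) ≈ 151 kJ/mol

Let D be the O-O bond energy.
Σ(broken) = 4×472 + 2×D = 1888 + 2D
Σ(formed) = 4×472 + 1×493 = 2381
ΔH = Σ(broken) − Σ(formed) = (1888 + 2D) − (2381) = −493 + 2D
Setting this equal to −191 kJ gives 2D = 302, so D = 151 kJ/mol.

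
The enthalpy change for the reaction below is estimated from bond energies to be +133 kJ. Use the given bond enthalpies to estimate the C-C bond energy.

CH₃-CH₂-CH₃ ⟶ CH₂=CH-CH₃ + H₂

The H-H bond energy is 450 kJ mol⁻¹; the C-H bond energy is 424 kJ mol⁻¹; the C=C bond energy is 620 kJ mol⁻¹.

Let D be the C-C bond energy.
Σ(broken) = 2×D + 8×424 = 3392 + 2D
Σ(formed) = 1×D + 6×424 + 1×620 + 1×450 = 3614 + D
ΔH = Σ(broken) − Σ(formed) = (3392 + 2D) − (3614 + D) = −222 + D
Setting this equal to +133 kJ gives D = 355 kJ/mol.

D(C-C) ≈ 355 kJ/mol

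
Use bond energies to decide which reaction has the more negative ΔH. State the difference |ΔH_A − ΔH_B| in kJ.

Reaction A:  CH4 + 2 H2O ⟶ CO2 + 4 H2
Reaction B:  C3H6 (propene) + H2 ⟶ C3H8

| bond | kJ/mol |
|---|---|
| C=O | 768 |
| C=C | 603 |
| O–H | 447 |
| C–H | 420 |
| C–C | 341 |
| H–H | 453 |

Reaction B, by 245 kJ

Reaction A:
  Bonds broken (reactants):
    C–H: 4 × 420 = 1680
    O–H: 4 × 447 = 1788
    Σ(broken) = 3468 kJ
  Bonds formed (products):
    C=O: 2 × 768 = 1536
    H–H: 4 × 453 = 1812
    Σ(formed) = 3348 kJ
  ΔH_A = 3468 − 3348 = +120 kJ
Reaction B:
  Bonds broken (reactants):
    C–C: 1 × 341 = 341
    C–H: 6 × 420 = 2520
    C=C: 1 × 603 = 603
    H–H: 1 × 453 = 453
    Σ(broken) = 3917 kJ
  Bonds formed (products):
    C–C: 2 × 341 = 682
    C–H: 8 × 420 = 3360
    Σ(formed) = 4042 kJ
  ΔH_B = 3917 − 4042 = −125 kJ
ΔH_A − ΔH_B = +245 kJ, so reaction B has the more negative ΔH; |ΔH_A − ΔH_B| = 245 kJ.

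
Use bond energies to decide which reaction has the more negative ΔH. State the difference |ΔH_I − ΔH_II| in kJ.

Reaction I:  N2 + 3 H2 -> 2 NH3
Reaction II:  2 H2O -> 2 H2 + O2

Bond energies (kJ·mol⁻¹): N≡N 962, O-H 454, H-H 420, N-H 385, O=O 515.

Reaction I:
  Bonds broken (reactants):
    H-H: 3 × 420 = 1260
    N≡N: 1 × 962 = 962
    Σ(broken) = 2222 kJ
  Bonds formed (products):
    N-H: 6 × 385 = 2310
    Σ(formed) = 2310 kJ
  ΔH_I = 2222 − 2310 = −88 kJ
Reaction II:
  Bonds broken (reactants):
    O-H: 4 × 454 = 1816
    Σ(broken) = 1816 kJ
  Bonds formed (products):
    H-H: 2 × 420 = 840
    O=O: 1 × 515 = 515
    Σ(formed) = 1355 kJ
  ΔH_II = 1816 − 1355 = +461 kJ
ΔH_I − ΔH_II = −549 kJ, so reaction I has the more negative ΔH; |ΔH_I − ΔH_II| = 549 kJ.

Reaction I, by 549 kJ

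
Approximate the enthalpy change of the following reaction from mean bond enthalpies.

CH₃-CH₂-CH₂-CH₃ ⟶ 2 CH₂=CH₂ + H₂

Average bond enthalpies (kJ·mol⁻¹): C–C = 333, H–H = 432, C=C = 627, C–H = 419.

ΔH ≈ +151 kJ

Bonds broken (reactants):
  C–C: 3 × 333 = 999
  C–H: 10 × 419 = 4190
  Σ(broken) = 5189 kJ
Bonds formed (products):
  C–H: 8 × 419 = 3352
  C=C: 2 × 627 = 1254
  H–H: 1 × 432 = 432
  Σ(formed) = 5038 kJ
ΔH = Σ(broken) − Σ(formed) = 5189 − 5038 = +151 kJ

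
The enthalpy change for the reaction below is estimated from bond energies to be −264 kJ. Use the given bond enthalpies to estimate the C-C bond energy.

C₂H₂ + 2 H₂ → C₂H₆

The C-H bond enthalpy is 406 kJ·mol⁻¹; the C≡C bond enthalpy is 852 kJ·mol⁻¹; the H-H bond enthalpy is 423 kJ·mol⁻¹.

D(C-C) ≈ 338 kJ/mol

Let D be the C-C bond energy.
Σ(broken) = 1×852 + 2×406 + 2×423 = 2510
Σ(formed) = 1×D + 6×406 = 2436 + D
ΔH = Σ(broken) − Σ(formed) = (2510) − (2436 + D) = +74 − D
Setting this equal to −264 kJ gives D = 338 kJ/mol.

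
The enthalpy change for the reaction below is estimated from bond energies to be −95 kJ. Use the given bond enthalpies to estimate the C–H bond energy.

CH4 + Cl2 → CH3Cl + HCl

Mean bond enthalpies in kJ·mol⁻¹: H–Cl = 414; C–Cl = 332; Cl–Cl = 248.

Let D be the C–H bond energy.
Σ(broken) = 4×D + 1×248 = 248 + 4D
Σ(formed) = 1×332 + 3×D + 1×414 = 746 + 3D
ΔH = Σ(broken) − Σ(formed) = (248 + 4D) − (746 + 3D) = −498 + D
Setting this equal to −95 kJ gives D = 403 kJ/mol.

D(C–H) ≈ 403 kJ/mol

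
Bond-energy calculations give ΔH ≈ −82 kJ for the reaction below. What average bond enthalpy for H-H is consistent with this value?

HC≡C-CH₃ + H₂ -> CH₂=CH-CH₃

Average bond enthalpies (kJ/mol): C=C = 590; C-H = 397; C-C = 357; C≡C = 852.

Let D be the H-H bond energy.
Σ(broken) = 1×852 + 1×357 + 4×397 + 1×D = 2797 + D
Σ(formed) = 1×357 + 6×397 + 1×590 = 3329
ΔH = Σ(broken) − Σ(formed) = (2797 + D) − (3329) = −532 + D
Setting this equal to −82 kJ gives D = 450 kJ/mol.

D(H-H) ≈ 450 kJ/mol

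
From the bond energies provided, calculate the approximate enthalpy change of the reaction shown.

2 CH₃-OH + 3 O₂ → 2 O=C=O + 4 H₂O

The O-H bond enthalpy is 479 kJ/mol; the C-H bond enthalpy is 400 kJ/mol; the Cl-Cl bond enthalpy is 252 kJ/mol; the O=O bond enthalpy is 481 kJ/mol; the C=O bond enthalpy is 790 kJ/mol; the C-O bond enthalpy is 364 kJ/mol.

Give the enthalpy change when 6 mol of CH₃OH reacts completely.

ΔH = −4389 kJ

Bonds broken (reactants):
  C-H: 6 × 400 = 2400
  C-O: 2 × 364 = 728
  O-H: 2 × 479 = 958
  O=O: 3 × 481 = 1443
  Σ(broken) = 5529 kJ
Bonds formed (products):
  C=O: 4 × 790 = 3160
  O-H: 8 × 479 = 3832
  Σ(formed) = 6992 kJ
ΔH = Σ(broken) − Σ(formed) = 5529 − 6992 = −1463 kJ
For 3× the reaction as written: 3 × (−1463) = −4389 kJ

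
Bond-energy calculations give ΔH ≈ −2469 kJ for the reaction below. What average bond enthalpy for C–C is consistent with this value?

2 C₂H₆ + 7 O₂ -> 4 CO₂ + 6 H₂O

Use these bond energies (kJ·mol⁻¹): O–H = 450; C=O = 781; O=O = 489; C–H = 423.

D(C–C) ≈ 340 kJ/mol

Let D be the C–C bond energy.
Σ(broken) = 2×D + 12×423 + 7×489 = 8499 + 2D
Σ(formed) = 8×781 + 12×450 = 11648
ΔH = Σ(broken) − Σ(formed) = (8499 + 2D) − (11648) = −3149 + 2D
Setting this equal to −2469 kJ gives 2D = 680, so D = 340 kJ/mol.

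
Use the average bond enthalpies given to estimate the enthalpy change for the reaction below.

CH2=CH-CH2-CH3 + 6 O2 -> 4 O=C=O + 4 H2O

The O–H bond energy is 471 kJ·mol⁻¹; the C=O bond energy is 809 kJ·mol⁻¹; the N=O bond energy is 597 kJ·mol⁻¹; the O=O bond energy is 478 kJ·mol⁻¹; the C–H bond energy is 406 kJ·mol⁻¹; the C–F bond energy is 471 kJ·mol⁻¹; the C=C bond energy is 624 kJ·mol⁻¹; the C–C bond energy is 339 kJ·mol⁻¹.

ΔH ≈ −2822 kJ

Bonds broken (reactants):
  C–C: 2 × 339 = 678
  C–H: 8 × 406 = 3248
  C=C: 1 × 624 = 624
  O=O: 6 × 478 = 2868
  Σ(broken) = 7418 kJ
Bonds formed (products):
  C=O: 8 × 809 = 6472
  O–H: 8 × 471 = 3768
  Σ(formed) = 10240 kJ
ΔH = Σ(broken) − Σ(formed) = 7418 − 10240 = −2822 kJ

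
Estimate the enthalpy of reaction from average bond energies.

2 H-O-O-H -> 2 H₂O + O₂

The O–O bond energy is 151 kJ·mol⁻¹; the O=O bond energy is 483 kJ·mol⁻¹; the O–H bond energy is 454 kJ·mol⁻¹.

ΔH ≈ −181 kJ

Bonds broken (reactants):
  O–H: 4 × 454 = 1816
  O–O: 2 × 151 = 302
  Σ(broken) = 2118 kJ
Bonds formed (products):
  O–H: 4 × 454 = 1816
  O=O: 1 × 483 = 483
  Σ(formed) = 2299 kJ
ΔH = Σ(broken) − Σ(formed) = 2118 − 2299 = −181 kJ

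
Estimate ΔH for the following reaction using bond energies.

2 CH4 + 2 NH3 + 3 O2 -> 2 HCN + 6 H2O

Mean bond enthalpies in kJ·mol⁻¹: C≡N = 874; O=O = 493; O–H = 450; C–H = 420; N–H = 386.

ΔH ≈ −833 kJ

Bonds broken (reactants):
  C–H: 8 × 420 = 3360
  N–H: 6 × 386 = 2316
  O=O: 3 × 493 = 1479
  Σ(broken) = 7155 kJ
Bonds formed (products):
  C≡N: 2 × 874 = 1748
  C–H: 2 × 420 = 840
  O–H: 12 × 450 = 5400
  Σ(formed) = 7988 kJ
ΔH = Σ(broken) − Σ(formed) = 7155 − 7988 = −833 kJ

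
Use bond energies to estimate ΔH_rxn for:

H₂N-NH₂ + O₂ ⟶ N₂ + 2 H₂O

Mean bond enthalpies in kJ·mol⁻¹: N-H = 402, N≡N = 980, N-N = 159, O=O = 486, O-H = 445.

ΔH ≈ −507 kJ

Bonds broken (reactants):
  N-H: 4 × 402 = 1608
  N-N: 1 × 159 = 159
  O=O: 1 × 486 = 486
  Σ(broken) = 2253 kJ
Bonds formed (products):
  N≡N: 1 × 980 = 980
  O-H: 4 × 445 = 1780
  Σ(formed) = 2760 kJ
ΔH = Σ(broken) − Σ(formed) = 2253 − 2760 = −507 kJ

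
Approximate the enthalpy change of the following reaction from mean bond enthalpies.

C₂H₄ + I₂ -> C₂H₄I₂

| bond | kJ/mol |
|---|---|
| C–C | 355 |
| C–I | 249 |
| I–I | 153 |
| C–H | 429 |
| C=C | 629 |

Bonds broken (reactants):
  C–H: 4 × 429 = 1716
  C=C: 1 × 629 = 629
  I–I: 1 × 153 = 153
  Σ(broken) = 2498 kJ
Bonds formed (products):
  C–C: 1 × 355 = 355
  C–H: 4 × 429 = 1716
  C–I: 2 × 249 = 498
  Σ(formed) = 2569 kJ
ΔH = Σ(broken) − Σ(formed) = 2498 − 2569 = −71 kJ

ΔH ≈ −71 kJ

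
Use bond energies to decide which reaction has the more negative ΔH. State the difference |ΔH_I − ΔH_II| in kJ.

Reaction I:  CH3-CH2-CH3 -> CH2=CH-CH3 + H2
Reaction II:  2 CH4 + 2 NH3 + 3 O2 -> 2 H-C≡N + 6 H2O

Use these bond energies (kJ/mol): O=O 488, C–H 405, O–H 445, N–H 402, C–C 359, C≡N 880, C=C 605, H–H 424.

Reaction II, by 934 kJ

Reaction I:
  Bonds broken (reactants):
    C–C: 2 × 359 = 718
    C–H: 8 × 405 = 3240
    Σ(broken) = 3958 kJ
  Bonds formed (products):
    C–C: 1 × 359 = 359
    C–H: 6 × 405 = 2430
    C=C: 1 × 605 = 605
    H–H: 1 × 424 = 424
    Σ(formed) = 3818 kJ
  ΔH_I = 3958 − 3818 = +140 kJ
Reaction II:
  Bonds broken (reactants):
    C–H: 8 × 405 = 3240
    N–H: 6 × 402 = 2412
    O=O: 3 × 488 = 1464
    Σ(broken) = 7116 kJ
  Bonds formed (products):
    C≡N: 2 × 880 = 1760
    C–H: 2 × 405 = 810
    O–H: 12 × 445 = 5340
    Σ(formed) = 7910 kJ
  ΔH_II = 7116 − 7910 = −794 kJ
ΔH_I − ΔH_II = +934 kJ, so reaction II has the more negative ΔH; |ΔH_I − ΔH_II| = 934 kJ.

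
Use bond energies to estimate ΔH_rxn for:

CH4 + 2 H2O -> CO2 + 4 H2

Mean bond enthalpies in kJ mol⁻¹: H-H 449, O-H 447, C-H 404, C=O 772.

Bonds broken (reactants):
  C-H: 4 × 404 = 1616
  O-H: 4 × 447 = 1788
  Σ(broken) = 3404 kJ
Bonds formed (products):
  C=O: 2 × 772 = 1544
  H-H: 4 × 449 = 1796
  Σ(formed) = 3340 kJ
ΔH = Σ(broken) − Σ(formed) = 3404 − 3340 = +64 kJ

ΔH ≈ +64 kJ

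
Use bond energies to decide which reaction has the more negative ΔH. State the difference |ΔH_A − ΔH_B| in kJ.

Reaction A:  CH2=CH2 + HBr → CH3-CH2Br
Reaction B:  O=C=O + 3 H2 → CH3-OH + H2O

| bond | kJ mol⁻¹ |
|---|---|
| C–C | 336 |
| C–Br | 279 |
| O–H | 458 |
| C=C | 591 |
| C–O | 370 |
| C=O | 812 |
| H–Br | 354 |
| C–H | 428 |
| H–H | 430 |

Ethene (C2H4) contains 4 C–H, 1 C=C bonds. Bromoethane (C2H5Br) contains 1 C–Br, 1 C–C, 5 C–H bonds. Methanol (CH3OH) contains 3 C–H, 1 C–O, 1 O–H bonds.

Reaction B, by 16 kJ

Reaction A:
  Bonds broken (reactants):
    C–H: 4 × 428 = 1712
    C=C: 1 × 591 = 591
    H–Br: 1 × 354 = 354
    Σ(broken) = 2657 kJ
  Bonds formed (products):
    C–Br: 1 × 279 = 279
    C–C: 1 × 336 = 336
    C–H: 5 × 428 = 2140
    Σ(formed) = 2755 kJ
  ΔH_A = 2657 − 2755 = −98 kJ
Reaction B:
  Bonds broken (reactants):
    C=O: 2 × 812 = 1624
    H–H: 3 × 430 = 1290
    Σ(broken) = 2914 kJ
  Bonds formed (products):
    C–H: 3 × 428 = 1284
    C–O: 1 × 370 = 370
    O–H: 3 × 458 = 1374
    Σ(formed) = 3028 kJ
  ΔH_B = 2914 − 3028 = −114 kJ
ΔH_A − ΔH_B = +16 kJ, so reaction B has the more negative ΔH; |ΔH_A − ΔH_B| = 16 kJ.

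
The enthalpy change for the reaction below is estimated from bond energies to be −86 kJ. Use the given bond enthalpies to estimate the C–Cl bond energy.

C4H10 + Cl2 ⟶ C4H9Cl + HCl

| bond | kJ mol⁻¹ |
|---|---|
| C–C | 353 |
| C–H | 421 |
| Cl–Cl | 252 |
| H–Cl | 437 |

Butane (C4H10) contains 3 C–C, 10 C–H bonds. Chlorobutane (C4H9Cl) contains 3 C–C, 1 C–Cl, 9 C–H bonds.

D(C–Cl) ≈ 322 kJ/mol

Let D be the C–Cl bond energy.
Σ(broken) = 3×353 + 10×421 + 1×252 = 5521
Σ(formed) = 3×353 + 1×D + 9×421 + 1×437 = 5285 + D
ΔH = Σ(broken) − Σ(formed) = (5521) − (5285 + D) = +236 − D
Setting this equal to −86 kJ gives D = 322 kJ/mol.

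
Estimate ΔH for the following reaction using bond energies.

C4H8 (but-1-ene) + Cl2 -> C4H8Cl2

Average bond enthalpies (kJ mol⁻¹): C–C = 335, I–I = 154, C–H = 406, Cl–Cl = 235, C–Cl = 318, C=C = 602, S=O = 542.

Bonds broken (reactants):
  C–C: 2 × 335 = 670
  C–H: 8 × 406 = 3248
  C=C: 1 × 602 = 602
  Cl–Cl: 1 × 235 = 235
  Σ(broken) = 4755 kJ
Bonds formed (products):
  C–C: 3 × 335 = 1005
  C–Cl: 2 × 318 = 636
  C–H: 8 × 406 = 3248
  Σ(formed) = 4889 kJ
ΔH = Σ(broken) − Σ(formed) = 4755 − 4889 = −134 kJ

ΔH ≈ −134 kJ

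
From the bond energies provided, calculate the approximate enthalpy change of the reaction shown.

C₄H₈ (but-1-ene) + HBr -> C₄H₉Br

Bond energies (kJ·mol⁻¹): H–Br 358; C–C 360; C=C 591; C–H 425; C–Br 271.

ΔH ≈ −107 kJ

Bonds broken (reactants):
  C–C: 2 × 360 = 720
  C–H: 8 × 425 = 3400
  C=C: 1 × 591 = 591
  H–Br: 1 × 358 = 358
  Σ(broken) = 5069 kJ
Bonds formed (products):
  C–Br: 1 × 271 = 271
  C–C: 3 × 360 = 1080
  C–H: 9 × 425 = 3825
  Σ(formed) = 5176 kJ
ΔH = Σ(broken) − Σ(formed) = 5069 − 5176 = −107 kJ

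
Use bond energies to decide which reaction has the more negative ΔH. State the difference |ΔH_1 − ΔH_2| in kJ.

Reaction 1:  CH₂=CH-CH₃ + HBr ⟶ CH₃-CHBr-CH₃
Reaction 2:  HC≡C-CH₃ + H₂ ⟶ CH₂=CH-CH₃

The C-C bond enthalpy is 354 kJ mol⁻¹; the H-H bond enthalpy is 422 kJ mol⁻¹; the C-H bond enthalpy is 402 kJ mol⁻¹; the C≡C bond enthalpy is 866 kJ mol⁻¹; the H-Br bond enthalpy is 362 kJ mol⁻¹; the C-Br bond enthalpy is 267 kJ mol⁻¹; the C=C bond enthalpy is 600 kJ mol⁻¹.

Reaction 2, by 55 kJ

Reaction 1:
  Bonds broken (reactants):
    C-C: 1 × 354 = 354
    C-H: 6 × 402 = 2412
    C=C: 1 × 600 = 600
    H-Br: 1 × 362 = 362
    Σ(broken) = 3728 kJ
  Bonds formed (products):
    C-Br: 1 × 267 = 267
    C-C: 2 × 354 = 708
    C-H: 7 × 402 = 2814
    Σ(formed) = 3789 kJ
  ΔH_1 = 3728 − 3789 = −61 kJ
Reaction 2:
  Bonds broken (reactants):
    C≡C: 1 × 866 = 866
    C-C: 1 × 354 = 354
    C-H: 4 × 402 = 1608
    H-H: 1 × 422 = 422
    Σ(broken) = 3250 kJ
  Bonds formed (products):
    C-C: 1 × 354 = 354
    C-H: 6 × 402 = 2412
    C=C: 1 × 600 = 600
    Σ(formed) = 3366 kJ
  ΔH_2 = 3250 − 3366 = −116 kJ
ΔH_1 − ΔH_2 = +55 kJ, so reaction 2 has the more negative ΔH; |ΔH_1 − ΔH_2| = 55 kJ.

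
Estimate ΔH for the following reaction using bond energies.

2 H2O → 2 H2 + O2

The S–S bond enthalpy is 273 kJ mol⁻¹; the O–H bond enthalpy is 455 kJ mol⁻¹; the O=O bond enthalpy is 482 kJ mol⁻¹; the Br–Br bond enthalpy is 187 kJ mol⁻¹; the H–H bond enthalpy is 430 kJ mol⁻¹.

ΔH ≈ +478 kJ

Bonds broken (reactants):
  O–H: 4 × 455 = 1820
  Σ(broken) = 1820 kJ
Bonds formed (products):
  H–H: 2 × 430 = 860
  O=O: 1 × 482 = 482
  Σ(formed) = 1342 kJ
ΔH = Σ(broken) − Σ(formed) = 1820 − 1342 = +478 kJ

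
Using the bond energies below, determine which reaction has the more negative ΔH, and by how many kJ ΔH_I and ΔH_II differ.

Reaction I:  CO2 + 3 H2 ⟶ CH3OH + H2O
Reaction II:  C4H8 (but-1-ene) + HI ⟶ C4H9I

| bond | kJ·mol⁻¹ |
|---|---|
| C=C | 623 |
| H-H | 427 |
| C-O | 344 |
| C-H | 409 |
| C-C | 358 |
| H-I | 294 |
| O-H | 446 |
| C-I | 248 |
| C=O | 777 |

Reaction I:
  Bonds broken (reactants):
    C=O: 2 × 777 = 1554
    H-H: 3 × 427 = 1281
    Σ(broken) = 2835 kJ
  Bonds formed (products):
    C-H: 3 × 409 = 1227
    C-O: 1 × 344 = 344
    O-H: 3 × 446 = 1338
    Σ(formed) = 2909 kJ
  ΔH_I = 2835 − 2909 = −74 kJ
Reaction II:
  Bonds broken (reactants):
    C-C: 2 × 358 = 716
    C-H: 8 × 409 = 3272
    C=C: 1 × 623 = 623
    H-I: 1 × 294 = 294
    Σ(broken) = 4905 kJ
  Bonds formed (products):
    C-C: 3 × 358 = 1074
    C-H: 9 × 409 = 3681
    C-I: 1 × 248 = 248
    Σ(formed) = 5003 kJ
  ΔH_II = 4905 − 5003 = −98 kJ
ΔH_I − ΔH_II = +24 kJ, so reaction II has the more negative ΔH; |ΔH_I − ΔH_II| = 24 kJ.

Reaction II, by 24 kJ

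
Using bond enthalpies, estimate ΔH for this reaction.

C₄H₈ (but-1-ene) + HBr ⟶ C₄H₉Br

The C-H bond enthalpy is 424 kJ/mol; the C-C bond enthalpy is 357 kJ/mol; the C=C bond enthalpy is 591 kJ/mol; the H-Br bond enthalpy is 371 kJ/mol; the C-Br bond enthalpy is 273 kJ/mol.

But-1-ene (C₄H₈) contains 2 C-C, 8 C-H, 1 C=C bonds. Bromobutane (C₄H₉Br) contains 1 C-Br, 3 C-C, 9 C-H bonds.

ΔH ≈ −92 kJ

Bonds broken (reactants):
  C-C: 2 × 357 = 714
  C-H: 8 × 424 = 3392
  C=C: 1 × 591 = 591
  H-Br: 1 × 371 = 371
  Σ(broken) = 5068 kJ
Bonds formed (products):
  C-Br: 1 × 273 = 273
  C-C: 3 × 357 = 1071
  C-H: 9 × 424 = 3816
  Σ(formed) = 5160 kJ
ΔH = Σ(broken) − Σ(formed) = 5068 − 5160 = −92 kJ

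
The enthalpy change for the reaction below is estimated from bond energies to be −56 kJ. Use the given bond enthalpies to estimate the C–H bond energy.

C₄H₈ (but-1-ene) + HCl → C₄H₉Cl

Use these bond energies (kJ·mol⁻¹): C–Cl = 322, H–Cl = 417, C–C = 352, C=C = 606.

D(C–H) ≈ 405 kJ/mol

Let D be the C–H bond energy.
Σ(broken) = 2×352 + 8×D + 1×606 + 1×417 = 1727 + 8D
Σ(formed) = 3×352 + 1×322 + 9×D = 1378 + 9D
ΔH = Σ(broken) − Σ(formed) = (1727 + 8D) − (1378 + 9D) = +349 − D
Setting this equal to −56 kJ gives D = 405 kJ/mol.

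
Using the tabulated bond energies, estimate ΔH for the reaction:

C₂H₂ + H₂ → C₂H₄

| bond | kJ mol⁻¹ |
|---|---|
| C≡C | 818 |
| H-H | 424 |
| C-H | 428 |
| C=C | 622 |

Bonds broken (reactants):
  C≡C: 1 × 818 = 818
  C-H: 2 × 428 = 856
  H-H: 1 × 424 = 424
  Σ(broken) = 2098 kJ
Bonds formed (products):
  C-H: 4 × 428 = 1712
  C=C: 1 × 622 = 622
  Σ(formed) = 2334 kJ
ΔH = Σ(broken) − Σ(formed) = 2098 − 2334 = −236 kJ

ΔH ≈ −236 kJ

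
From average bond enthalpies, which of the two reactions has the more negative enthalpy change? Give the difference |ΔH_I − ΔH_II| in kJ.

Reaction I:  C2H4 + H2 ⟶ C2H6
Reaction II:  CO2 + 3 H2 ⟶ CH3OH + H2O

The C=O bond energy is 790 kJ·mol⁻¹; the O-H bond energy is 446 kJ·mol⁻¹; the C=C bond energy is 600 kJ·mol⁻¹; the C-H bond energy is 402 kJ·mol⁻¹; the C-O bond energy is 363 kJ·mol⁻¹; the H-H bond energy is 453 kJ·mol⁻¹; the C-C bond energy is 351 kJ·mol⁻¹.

Reaction I, by 134 kJ

Reaction I:
  Bonds broken (reactants):
    C-H: 4 × 402 = 1608
    C=C: 1 × 600 = 600
    H-H: 1 × 453 = 453
    Σ(broken) = 2661 kJ
  Bonds formed (products):
    C-C: 1 × 351 = 351
    C-H: 6 × 402 = 2412
    Σ(formed) = 2763 kJ
  ΔH_I = 2661 − 2763 = −102 kJ
Reaction II:
  Bonds broken (reactants):
    C=O: 2 × 790 = 1580
    H-H: 3 × 453 = 1359
    Σ(broken) = 2939 kJ
  Bonds formed (products):
    C-H: 3 × 402 = 1206
    C-O: 1 × 363 = 363
    O-H: 3 × 446 = 1338
    Σ(formed) = 2907 kJ
  ΔH_II = 2939 − 2907 = +32 kJ
ΔH_I − ΔH_II = −134 kJ, so reaction I has the more negative ΔH; |ΔH_I − ΔH_II| = 134 kJ.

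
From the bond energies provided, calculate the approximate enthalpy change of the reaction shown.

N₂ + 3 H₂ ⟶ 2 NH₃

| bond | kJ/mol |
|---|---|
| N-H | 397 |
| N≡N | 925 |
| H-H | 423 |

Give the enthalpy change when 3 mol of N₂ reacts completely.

ΔH = −564 kJ

Bonds broken (reactants):
  H-H: 3 × 423 = 1269
  N≡N: 1 × 925 = 925
  Σ(broken) = 2194 kJ
Bonds formed (products):
  N-H: 6 × 397 = 2382
  Σ(formed) = 2382 kJ
ΔH = Σ(broken) − Σ(formed) = 2194 − 2382 = −188 kJ
For 3× the reaction as written: 3 × (−188) = −564 kJ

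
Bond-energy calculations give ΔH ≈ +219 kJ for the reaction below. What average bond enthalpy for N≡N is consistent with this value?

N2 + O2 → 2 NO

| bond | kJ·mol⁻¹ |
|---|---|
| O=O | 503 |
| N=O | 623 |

D(N≡N) ≈ 962 kJ/mol

Let D be the N≡N bond energy.
Σ(broken) = 1×D + 1×503 = 503 + D
Σ(formed) = 2×623 = 1246
ΔH = Σ(broken) − Σ(formed) = (503 + D) − (1246) = −743 + D
Setting this equal to +219 kJ gives D = 962 kJ/mol.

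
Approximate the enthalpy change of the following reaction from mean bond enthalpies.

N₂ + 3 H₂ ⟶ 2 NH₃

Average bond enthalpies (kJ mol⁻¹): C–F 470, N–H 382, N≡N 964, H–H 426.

Bonds broken (reactants):
  H–H: 3 × 426 = 1278
  N≡N: 1 × 964 = 964
  Σ(broken) = 2242 kJ
Bonds formed (products):
  N–H: 6 × 382 = 2292
  Σ(formed) = 2292 kJ
ΔH = Σ(broken) − Σ(formed) = 2242 − 2292 = −50 kJ

ΔH ≈ −50 kJ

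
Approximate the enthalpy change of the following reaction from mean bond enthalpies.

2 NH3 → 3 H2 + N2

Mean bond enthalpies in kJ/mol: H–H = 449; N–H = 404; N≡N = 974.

ΔH ≈ +103 kJ

Bonds broken (reactants):
  N–H: 6 × 404 = 2424
  Σ(broken) = 2424 kJ
Bonds formed (products):
  H–H: 3 × 449 = 1347
  N≡N: 1 × 974 = 974
  Σ(formed) = 2321 kJ
ΔH = Σ(broken) − Σ(formed) = 2424 − 2321 = +103 kJ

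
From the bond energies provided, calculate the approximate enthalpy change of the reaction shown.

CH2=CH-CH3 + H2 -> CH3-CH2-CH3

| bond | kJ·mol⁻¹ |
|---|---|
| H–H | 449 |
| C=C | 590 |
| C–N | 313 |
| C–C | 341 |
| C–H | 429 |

Bonds broken (reactants):
  C–C: 1 × 341 = 341
  C–H: 6 × 429 = 2574
  C=C: 1 × 590 = 590
  H–H: 1 × 449 = 449
  Σ(broken) = 3954 kJ
Bonds formed (products):
  C–C: 2 × 341 = 682
  C–H: 8 × 429 = 3432
  Σ(formed) = 4114 kJ
ΔH = Σ(broken) − Σ(formed) = 3954 − 4114 = −160 kJ

ΔH ≈ −160 kJ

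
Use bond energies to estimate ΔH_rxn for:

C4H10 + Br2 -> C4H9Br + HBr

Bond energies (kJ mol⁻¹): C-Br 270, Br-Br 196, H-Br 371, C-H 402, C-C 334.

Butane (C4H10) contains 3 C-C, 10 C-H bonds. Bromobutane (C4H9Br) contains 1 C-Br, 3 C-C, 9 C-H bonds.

ΔH ≈ −43 kJ

Bonds broken (reactants):
  Br-Br: 1 × 196 = 196
  C-C: 3 × 334 = 1002
  C-H: 10 × 402 = 4020
  Σ(broken) = 5218 kJ
Bonds formed (products):
  C-Br: 1 × 270 = 270
  C-C: 3 × 334 = 1002
  C-H: 9 × 402 = 3618
  H-Br: 1 × 371 = 371
  Σ(formed) = 5261 kJ
ΔH = Σ(broken) − Σ(formed) = 5218 − 5261 = −43 kJ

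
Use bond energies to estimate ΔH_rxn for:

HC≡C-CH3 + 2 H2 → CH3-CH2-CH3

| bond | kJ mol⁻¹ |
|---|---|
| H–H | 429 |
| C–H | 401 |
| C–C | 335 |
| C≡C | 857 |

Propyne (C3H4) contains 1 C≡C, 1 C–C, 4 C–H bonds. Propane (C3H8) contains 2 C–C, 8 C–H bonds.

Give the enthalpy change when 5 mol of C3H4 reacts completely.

Bonds broken (reactants):
  C≡C: 1 × 857 = 857
  C–C: 1 × 335 = 335
  C–H: 4 × 401 = 1604
  H–H: 2 × 429 = 858
  Σ(broken) = 3654 kJ
Bonds formed (products):
  C–C: 2 × 335 = 670
  C–H: 8 × 401 = 3208
  Σ(formed) = 3878 kJ
ΔH = Σ(broken) − Σ(formed) = 3654 − 3878 = −224 kJ
For 5× the reaction as written: 5 × (−224) = −1120 kJ

ΔH = −1120 kJ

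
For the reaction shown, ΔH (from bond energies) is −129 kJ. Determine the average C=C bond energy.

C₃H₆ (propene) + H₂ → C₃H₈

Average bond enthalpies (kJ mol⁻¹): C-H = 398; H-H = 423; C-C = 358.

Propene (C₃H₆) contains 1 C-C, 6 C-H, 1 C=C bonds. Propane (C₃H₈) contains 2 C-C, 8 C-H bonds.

Let D be the C=C bond energy.
Σ(broken) = 1×358 + 6×398 + 1×D + 1×423 = 3169 + D
Σ(formed) = 2×358 + 8×398 = 3900
ΔH = Σ(broken) − Σ(formed) = (3169 + D) − (3900) = −731 + D
Setting this equal to −129 kJ gives D = 602 kJ/mol.

D(C=C) ≈ 602 kJ/mol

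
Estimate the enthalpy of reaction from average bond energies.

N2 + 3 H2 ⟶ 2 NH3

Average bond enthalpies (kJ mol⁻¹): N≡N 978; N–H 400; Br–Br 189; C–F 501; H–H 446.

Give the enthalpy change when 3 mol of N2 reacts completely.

ΔH = −252 kJ

Bonds broken (reactants):
  H–H: 3 × 446 = 1338
  N≡N: 1 × 978 = 978
  Σ(broken) = 2316 kJ
Bonds formed (products):
  N–H: 6 × 400 = 2400
  Σ(formed) = 2400 kJ
ΔH = Σ(broken) − Σ(formed) = 2316 − 2400 = −84 kJ
For 3× the reaction as written: 3 × (−84) = −252 kJ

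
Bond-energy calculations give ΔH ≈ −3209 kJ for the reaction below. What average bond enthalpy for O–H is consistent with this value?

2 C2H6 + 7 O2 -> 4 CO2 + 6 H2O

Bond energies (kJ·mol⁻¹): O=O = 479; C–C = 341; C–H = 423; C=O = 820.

Let D be the O–H bond energy.
Σ(broken) = 2×341 + 12×423 + 7×479 = 9111
Σ(formed) = 8×820 + 12×D = 6560 + 12D
ΔH = Σ(broken) − Σ(formed) = (9111) − (6560 + 12D) = +2551 − 12D
Setting this equal to −3209 kJ gives 12D = 5760, so D = 480 kJ/mol.

D(O–H) ≈ 480 kJ/mol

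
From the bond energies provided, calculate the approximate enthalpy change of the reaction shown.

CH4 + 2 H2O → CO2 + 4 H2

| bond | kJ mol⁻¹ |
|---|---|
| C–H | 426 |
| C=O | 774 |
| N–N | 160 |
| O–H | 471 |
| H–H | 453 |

ΔH ≈ +228 kJ

Bonds broken (reactants):
  C–H: 4 × 426 = 1704
  O–H: 4 × 471 = 1884
  Σ(broken) = 3588 kJ
Bonds formed (products):
  C=O: 2 × 774 = 1548
  H–H: 4 × 453 = 1812
  Σ(formed) = 3360 kJ
ΔH = Σ(broken) − Σ(formed) = 3588 − 3360 = +228 kJ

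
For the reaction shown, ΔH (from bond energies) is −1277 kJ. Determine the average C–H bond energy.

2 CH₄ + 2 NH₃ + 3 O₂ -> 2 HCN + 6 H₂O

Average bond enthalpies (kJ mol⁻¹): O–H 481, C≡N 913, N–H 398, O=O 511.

D(C–H) ≈ 400 kJ/mol

Let D be the C–H bond energy.
Σ(broken) = 8×D + 6×398 + 3×511 = 3921 + 8D
Σ(formed) = 2×913 + 2×D + 12×481 = 7598 + 2D
ΔH = Σ(broken) − Σ(formed) = (3921 + 8D) − (7598 + 2D) = −3677 + 6D
Setting this equal to −1277 kJ gives 6D = 2400, so D = 400 kJ/mol.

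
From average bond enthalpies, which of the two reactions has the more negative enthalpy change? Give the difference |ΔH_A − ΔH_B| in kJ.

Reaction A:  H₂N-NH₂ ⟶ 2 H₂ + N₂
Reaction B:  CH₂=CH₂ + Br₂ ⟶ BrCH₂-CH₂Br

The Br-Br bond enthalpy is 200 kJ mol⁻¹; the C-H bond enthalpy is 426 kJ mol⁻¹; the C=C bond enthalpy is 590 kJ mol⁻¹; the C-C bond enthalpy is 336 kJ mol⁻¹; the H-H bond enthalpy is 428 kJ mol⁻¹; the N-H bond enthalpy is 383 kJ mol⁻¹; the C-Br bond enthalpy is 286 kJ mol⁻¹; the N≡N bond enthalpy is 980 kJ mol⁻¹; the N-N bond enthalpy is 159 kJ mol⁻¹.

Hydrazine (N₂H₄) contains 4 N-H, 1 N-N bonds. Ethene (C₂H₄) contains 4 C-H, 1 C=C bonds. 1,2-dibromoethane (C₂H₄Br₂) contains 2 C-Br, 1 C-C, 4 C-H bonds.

Reaction A, by 27 kJ

Reaction A:
  Bonds broken (reactants):
    N-H: 4 × 383 = 1532
    N-N: 1 × 159 = 159
    Σ(broken) = 1691 kJ
  Bonds formed (products):
    H-H: 2 × 428 = 856
    N≡N: 1 × 980 = 980
    Σ(formed) = 1836 kJ
  ΔH_A = 1691 − 1836 = −145 kJ
Reaction B:
  Bonds broken (reactants):
    Br-Br: 1 × 200 = 200
    C-H: 4 × 426 = 1704
    C=C: 1 × 590 = 590
    Σ(broken) = 2494 kJ
  Bonds formed (products):
    C-Br: 2 × 286 = 572
    C-C: 1 × 336 = 336
    C-H: 4 × 426 = 1704
    Σ(formed) = 2612 kJ
  ΔH_B = 2494 − 2612 = −118 kJ
ΔH_A − ΔH_B = −27 kJ, so reaction A has the more negative ΔH; |ΔH_A − ΔH_B| = 27 kJ.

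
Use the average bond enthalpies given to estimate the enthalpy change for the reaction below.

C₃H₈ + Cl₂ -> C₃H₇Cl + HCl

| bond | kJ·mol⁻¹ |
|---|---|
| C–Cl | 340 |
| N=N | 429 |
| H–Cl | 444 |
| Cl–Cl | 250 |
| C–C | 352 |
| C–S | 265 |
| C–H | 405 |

ΔH ≈ −129 kJ

Bonds broken (reactants):
  C–C: 2 × 352 = 704
  C–H: 8 × 405 = 3240
  Cl–Cl: 1 × 250 = 250
  Σ(broken) = 4194 kJ
Bonds formed (products):
  C–C: 2 × 352 = 704
  C–Cl: 1 × 340 = 340
  C–H: 7 × 405 = 2835
  H–Cl: 1 × 444 = 444
  Σ(formed) = 4323 kJ
ΔH = Σ(broken) − Σ(formed) = 4194 − 4323 = −129 kJ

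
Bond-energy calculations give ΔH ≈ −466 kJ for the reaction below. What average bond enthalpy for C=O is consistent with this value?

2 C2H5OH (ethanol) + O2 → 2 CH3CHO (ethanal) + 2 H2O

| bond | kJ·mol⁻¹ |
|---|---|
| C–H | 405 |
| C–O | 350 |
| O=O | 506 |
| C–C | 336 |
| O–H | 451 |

Let D be the C=O bond energy.
Σ(broken) = 2×336 + 10×405 + 2×350 + 2×451 + 1×506 = 6830
Σ(formed) = 2×336 + 8×405 + 2×D + 4×451 = 5716 + 2D
ΔH = Σ(broken) − Σ(formed) = (6830) − (5716 + 2D) = +1114 − 2D
Setting this equal to −466 kJ gives 2D = 1580, so D = 790 kJ/mol.

D(C=O) ≈ 790 kJ/mol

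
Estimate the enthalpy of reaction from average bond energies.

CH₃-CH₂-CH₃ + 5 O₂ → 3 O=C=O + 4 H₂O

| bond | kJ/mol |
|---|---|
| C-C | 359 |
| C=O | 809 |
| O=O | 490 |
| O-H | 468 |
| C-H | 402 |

ΔH ≈ −2214 kJ

Bonds broken (reactants):
  C-C: 2 × 359 = 718
  C-H: 8 × 402 = 3216
  O=O: 5 × 490 = 2450
  Σ(broken) = 6384 kJ
Bonds formed (products):
  C=O: 6 × 809 = 4854
  O-H: 8 × 468 = 3744
  Σ(formed) = 8598 kJ
ΔH = Σ(broken) − Σ(formed) = 6384 − 8598 = −2214 kJ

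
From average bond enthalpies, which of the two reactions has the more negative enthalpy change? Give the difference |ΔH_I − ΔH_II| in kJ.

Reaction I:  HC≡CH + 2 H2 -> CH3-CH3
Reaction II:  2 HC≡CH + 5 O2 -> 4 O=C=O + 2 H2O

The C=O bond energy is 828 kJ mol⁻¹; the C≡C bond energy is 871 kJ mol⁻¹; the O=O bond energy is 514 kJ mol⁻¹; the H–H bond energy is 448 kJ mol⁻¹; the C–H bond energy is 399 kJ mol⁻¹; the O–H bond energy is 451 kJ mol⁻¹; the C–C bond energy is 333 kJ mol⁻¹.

Reaction II, by 2358 kJ

Reaction I:
  Bonds broken (reactants):
    C≡C: 1 × 871 = 871
    C–H: 2 × 399 = 798
    H–H: 2 × 448 = 896
    Σ(broken) = 2565 kJ
  Bonds formed (products):
    C–C: 1 × 333 = 333
    C–H: 6 × 399 = 2394
    Σ(formed) = 2727 kJ
  ΔH_I = 2565 − 2727 = −162 kJ
Reaction II:
  Bonds broken (reactants):
    C≡C: 2 × 871 = 1742
    C–H: 4 × 399 = 1596
    O=O: 5 × 514 = 2570
    Σ(broken) = 5908 kJ
  Bonds formed (products):
    C=O: 8 × 828 = 6624
    O–H: 4 × 451 = 1804
    Σ(formed) = 8428 kJ
  ΔH_II = 5908 − 8428 = −2520 kJ
ΔH_I − ΔH_II = +2358 kJ, so reaction II has the more negative ΔH; |ΔH_I − ΔH_II| = 2358 kJ.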